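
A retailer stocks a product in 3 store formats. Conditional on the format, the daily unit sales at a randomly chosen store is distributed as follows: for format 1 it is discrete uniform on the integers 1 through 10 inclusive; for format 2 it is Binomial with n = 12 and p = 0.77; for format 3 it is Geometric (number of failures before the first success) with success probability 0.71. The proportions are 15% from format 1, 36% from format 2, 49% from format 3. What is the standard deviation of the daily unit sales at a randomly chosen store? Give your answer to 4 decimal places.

Per component, 1: μ=5.5, E[X²]=38.5; 2: μ=9.24, E[X²]=87.5028; 3: μ=0.408451, E[X²]=0.742115.
E[X] = 0.15·5.5 + 0.36·9.24 + 0.49·0.408451 = 4.35154.
E[X²] = 0.15·38.5 + 0.36·87.5028 + 0.49·0.742115 = 37.6396.
Var(X) = E[X²] − (E[X])² = 37.6396 − 18.9359 = 18.7037.
SD(X) = √18.7037 = 4.32478.

4.3248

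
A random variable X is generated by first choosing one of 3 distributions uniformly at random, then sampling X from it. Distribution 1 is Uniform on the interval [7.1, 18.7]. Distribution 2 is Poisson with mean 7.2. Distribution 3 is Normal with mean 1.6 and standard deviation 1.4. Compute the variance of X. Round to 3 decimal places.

Per component, 1: μ=12.9, E[X²]=177.623; 2: μ=7.2, E[X²]=59.04; 3: μ=1.6, E[X²]=4.52.
E[X] = 0.333333·12.9 + 0.333333·7.2 + 0.333333·1.6 = 7.23333.
E[X²] = 0.333333·177.623 + 0.333333·59.04 + 0.333333·4.52 = 80.3944.
Var(X) = E[X²] − (E[X])² = 80.3944 − 52.3211 = 28.0733.

28.073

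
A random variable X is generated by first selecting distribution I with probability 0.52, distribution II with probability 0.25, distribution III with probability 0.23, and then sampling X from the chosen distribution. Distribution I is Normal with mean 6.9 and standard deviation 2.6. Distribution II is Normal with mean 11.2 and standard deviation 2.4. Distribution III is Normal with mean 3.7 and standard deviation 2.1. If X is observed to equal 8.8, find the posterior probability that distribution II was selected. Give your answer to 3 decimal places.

Likelihoods f(8.8 | ·): I: 0.117483; II: 0.100821; III: 0.00995326.
Posterior ∝ prior × likelihood. Numerator for II: 0.25·0.100821 = 0.0252053.
Normalizing constant: 0.52·0.117483 + 0.25·0.100821 + 0.23·0.00995326 = 0.0885857.
P(II | observation) = 0.0252053 / 0.0885857 = 0.28453.

0.285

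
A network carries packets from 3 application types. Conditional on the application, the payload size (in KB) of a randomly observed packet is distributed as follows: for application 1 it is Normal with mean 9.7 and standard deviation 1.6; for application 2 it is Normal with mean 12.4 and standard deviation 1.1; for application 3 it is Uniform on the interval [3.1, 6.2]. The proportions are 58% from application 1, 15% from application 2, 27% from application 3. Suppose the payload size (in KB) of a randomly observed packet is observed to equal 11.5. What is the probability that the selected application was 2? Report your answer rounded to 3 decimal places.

Likelihoods f(11.5 | ·): 1: 0.132423; 2: 0.25951; 3: 0.
Posterior ∝ prior × likelihood. Numerator for 2: 0.15·0.25951 = 0.0389265.
Normalizing constant: 0.58·0.132423 + 0.15·0.25951 + 0.27·0 = 0.115732.
P(2 | observation) = 0.0389265 / 0.115732 = 0.336351.

0.336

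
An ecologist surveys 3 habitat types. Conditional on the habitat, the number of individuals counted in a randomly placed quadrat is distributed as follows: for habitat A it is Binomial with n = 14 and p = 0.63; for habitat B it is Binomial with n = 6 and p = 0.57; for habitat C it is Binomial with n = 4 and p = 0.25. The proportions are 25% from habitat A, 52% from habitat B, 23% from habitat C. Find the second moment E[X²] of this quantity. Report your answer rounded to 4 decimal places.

27.5133

For each component E[X²] = Var + (mean)², giving A: 81.0558; B: 13.167; C: 1.75.
Overall E[X²] = 0.25·81.0558 + 0.52·13.167 + 0.23·1.75 = 27.5133.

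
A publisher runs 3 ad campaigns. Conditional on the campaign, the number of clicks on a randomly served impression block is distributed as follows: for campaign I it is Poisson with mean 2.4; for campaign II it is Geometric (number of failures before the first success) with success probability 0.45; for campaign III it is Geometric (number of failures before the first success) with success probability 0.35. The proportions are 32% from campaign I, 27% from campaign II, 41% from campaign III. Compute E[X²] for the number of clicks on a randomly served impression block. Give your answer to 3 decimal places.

7.337

For each component E[X²] = Var + (mean)², giving I: 8.16; II: 4.20988; III: 8.7551.
Overall E[X²] = 0.32·8.16 + 0.27·4.20988 + 0.41·8.7551 = 7.33746.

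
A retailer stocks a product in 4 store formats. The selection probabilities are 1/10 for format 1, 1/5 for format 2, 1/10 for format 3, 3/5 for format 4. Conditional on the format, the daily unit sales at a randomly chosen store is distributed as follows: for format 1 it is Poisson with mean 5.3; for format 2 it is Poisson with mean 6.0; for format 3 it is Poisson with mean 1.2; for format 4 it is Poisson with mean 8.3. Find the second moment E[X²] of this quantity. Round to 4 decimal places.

For each component E[X²] = Var + (mean)², giving 1: 33.39; 2: 42; 3: 2.64; 4: 77.19.
Overall E[X²] = 0.1·33.39 + 0.2·42 + 0.1·2.64 + 0.6·77.19 = 58.317.

58.3170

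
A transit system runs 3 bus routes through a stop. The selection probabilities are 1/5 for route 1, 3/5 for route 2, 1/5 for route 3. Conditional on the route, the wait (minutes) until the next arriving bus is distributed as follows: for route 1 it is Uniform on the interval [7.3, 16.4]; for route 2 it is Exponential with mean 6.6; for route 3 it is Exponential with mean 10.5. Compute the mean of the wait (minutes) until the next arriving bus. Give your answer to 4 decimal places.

8.4300

Component means — 1: 11.85; 2: 6.6; 3: 10.5.
E[X] = 0.2·11.85 + 0.6·6.6 + 0.2·10.5 = 8.43.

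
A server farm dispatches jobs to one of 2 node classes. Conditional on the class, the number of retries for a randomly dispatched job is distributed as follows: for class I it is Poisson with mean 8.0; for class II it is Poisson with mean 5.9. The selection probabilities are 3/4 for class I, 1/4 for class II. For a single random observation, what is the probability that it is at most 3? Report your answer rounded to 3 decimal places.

Conditional on each class, P(X ≤ 3): I: 0.0423801; II: 0.160353.
By total probability, P(X ≤ 3) = 0.75·0.0423801 + 0.25·0.160353 = 0.0718733.

0.072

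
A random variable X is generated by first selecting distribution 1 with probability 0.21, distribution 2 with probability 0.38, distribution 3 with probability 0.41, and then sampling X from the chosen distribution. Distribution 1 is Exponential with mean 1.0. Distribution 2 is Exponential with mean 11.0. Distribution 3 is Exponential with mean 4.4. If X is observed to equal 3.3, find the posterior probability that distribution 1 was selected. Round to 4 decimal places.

0.1001

Likelihoods f(3.3 | ·): 1: 0.0368832; 2: 0.0673471; 3: 0.107356.
Posterior ∝ prior × likelihood. Numerator for 1: 0.21·0.0368832 = 0.00774547.
Normalizing constant: 0.21·0.0368832 + 0.38·0.0673471 + 0.41·0.107356 = 0.0773533.
P(1 | observation) = 0.00774547 / 0.0773533 = 0.100131.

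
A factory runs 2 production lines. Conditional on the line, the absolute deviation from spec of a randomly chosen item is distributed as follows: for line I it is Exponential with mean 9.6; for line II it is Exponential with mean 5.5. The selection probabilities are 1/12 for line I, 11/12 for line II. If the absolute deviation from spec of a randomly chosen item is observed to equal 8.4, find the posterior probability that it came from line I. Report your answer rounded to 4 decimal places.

Likelihoods f(8.4 | ·): I: 0.0434231; II: 0.0394776.
Posterior ∝ prior × likelihood. Numerator for I: 0.0833333·0.0434231 = 0.00361859.
Normalizing constant: 0.0833333·0.0434231 + 0.916667·0.0394776 = 0.0398064.
P(I | observation) = 0.00361859 / 0.0398064 = 0.0909048.

0.0909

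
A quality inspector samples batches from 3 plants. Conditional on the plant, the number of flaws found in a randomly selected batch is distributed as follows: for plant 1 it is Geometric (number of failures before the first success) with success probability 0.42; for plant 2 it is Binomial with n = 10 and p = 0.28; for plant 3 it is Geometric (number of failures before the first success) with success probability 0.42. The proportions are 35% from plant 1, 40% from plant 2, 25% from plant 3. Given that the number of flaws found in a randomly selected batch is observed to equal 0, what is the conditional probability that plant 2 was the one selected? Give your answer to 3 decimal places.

Likelihoods P(X=0 | ·): 1: 0.42; 2: 0.0374391; 3: 0.42.
Posterior ∝ prior × likelihood. Numerator for 2: 0.4·0.0374391 = 0.0149756.
Normalizing constant: 0.35·0.42 + 0.4·0.0374391 + 0.25·0.42 = 0.266976.
P(2 | observation) = 0.0149756 / 0.266976 = 0.0560936.

0.056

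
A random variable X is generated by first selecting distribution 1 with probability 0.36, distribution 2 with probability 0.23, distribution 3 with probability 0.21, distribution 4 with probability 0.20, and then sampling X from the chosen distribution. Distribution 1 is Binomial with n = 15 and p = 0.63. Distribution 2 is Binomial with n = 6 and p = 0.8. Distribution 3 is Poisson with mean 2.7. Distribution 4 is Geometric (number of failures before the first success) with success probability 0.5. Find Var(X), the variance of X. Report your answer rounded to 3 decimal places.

13.821

Per component, 1: μ=9.45, E[X²]=92.799; 2: μ=4.8, E[X²]=24; 3: μ=2.7, E[X²]=9.99; 4: μ=1, E[X²]=3.
E[X] = 0.36·9.45 + 0.23·4.8 + 0.21·2.7 + 0.2·1 = 5.273.
E[X²] = 0.36·92.799 + 0.23·24 + 0.21·9.99 + 0.2·3 = 41.6255.
Var(X) = E[X²] − (E[X])² = 41.6255 − 27.8045 = 13.821.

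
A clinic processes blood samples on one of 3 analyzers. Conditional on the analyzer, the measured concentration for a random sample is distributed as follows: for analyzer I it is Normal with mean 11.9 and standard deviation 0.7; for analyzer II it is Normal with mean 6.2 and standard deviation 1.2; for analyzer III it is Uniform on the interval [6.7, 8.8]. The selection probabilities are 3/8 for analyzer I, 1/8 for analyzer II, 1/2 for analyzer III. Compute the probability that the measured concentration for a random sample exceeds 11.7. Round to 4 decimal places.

Conditional on each analyzer, P(X > 11.7): I: 0.612452; II: 2.28811e-06; III: 0.
By total probability, P(X > 11.7) = 0.375·0.612452 + 0.125·2.28811e-06 + 0.5·0 = 0.22967.

0.2297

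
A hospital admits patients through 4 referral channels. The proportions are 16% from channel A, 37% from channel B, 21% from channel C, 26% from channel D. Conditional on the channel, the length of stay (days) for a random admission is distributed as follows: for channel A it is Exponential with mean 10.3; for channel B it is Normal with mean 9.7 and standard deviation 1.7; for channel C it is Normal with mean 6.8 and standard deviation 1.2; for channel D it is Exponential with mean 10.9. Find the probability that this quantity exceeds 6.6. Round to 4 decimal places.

0.7025

Conditional on each channel, P(X > 6.6): A: 0.526883; B: 0.965888; C: 0.566184; D: 0.545799.
By total probability, P(X > 6.6) = 0.16·0.526883 + 0.37·0.965888 + 0.21·0.566184 + 0.26·0.545799 = 0.702486.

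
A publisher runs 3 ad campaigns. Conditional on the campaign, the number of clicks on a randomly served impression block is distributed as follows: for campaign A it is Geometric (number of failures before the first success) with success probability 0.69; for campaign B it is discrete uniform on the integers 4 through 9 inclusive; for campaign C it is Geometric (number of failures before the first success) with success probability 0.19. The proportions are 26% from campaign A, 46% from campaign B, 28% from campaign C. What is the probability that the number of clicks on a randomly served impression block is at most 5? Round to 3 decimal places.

0.614

Conditional on each campaign, P(X ≤ 5): A: 0.999112; B: 0.333333; C: 0.71757.
By total probability, P(X ≤ 5) = 0.26·0.999112 + 0.46·0.333333 + 0.28·0.71757 = 0.614022.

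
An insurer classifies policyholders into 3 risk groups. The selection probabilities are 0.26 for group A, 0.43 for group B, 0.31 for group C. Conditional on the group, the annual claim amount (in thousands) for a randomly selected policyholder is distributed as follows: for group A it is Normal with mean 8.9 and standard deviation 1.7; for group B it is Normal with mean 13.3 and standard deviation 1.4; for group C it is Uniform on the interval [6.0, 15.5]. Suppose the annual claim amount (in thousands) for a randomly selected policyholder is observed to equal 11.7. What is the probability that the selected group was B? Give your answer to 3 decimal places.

Likelihoods f(11.7 | ·): A: 0.0604482; B: 0.148307; C: 0.105263.
Posterior ∝ prior × likelihood. Numerator for B: 0.43·0.148307 = 0.0637719.
Normalizing constant: 0.26·0.0604482 + 0.43·0.148307 + 0.31·0.105263 = 0.11212.
P(B | observation) = 0.0637719 / 0.11212 = 0.568783.

0.569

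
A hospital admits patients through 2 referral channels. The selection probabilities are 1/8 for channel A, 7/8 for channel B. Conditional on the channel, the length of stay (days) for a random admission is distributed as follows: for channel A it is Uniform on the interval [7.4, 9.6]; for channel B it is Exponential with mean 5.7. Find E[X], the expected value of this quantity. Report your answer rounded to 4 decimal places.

6.0500

Component means — A: 8.5; B: 5.7.
E[X] = 0.125·8.5 + 0.875·5.7 = 6.05.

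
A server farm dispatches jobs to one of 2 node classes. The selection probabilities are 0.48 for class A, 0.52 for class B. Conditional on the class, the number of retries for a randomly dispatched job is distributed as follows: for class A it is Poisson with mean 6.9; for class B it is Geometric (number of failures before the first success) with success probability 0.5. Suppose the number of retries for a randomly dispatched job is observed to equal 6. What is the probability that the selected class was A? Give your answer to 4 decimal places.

0.9469

Likelihoods P(X=6 | ·): A: 0.151053; B: 0.0078125.
Posterior ∝ prior × likelihood. Numerator for A: 0.48·0.151053 = 0.0725056.
Normalizing constant: 0.48·0.151053 + 0.52·0.0078125 = 0.0765681.
P(A | observation) = 0.0725056 / 0.0765681 = 0.946943.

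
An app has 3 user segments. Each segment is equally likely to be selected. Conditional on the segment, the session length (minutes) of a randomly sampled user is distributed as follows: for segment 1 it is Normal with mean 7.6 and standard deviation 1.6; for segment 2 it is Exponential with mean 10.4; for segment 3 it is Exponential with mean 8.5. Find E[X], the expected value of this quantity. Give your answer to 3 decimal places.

8.833

Component means — 1: 7.6; 2: 10.4; 3: 8.5.
E[X] = 0.333333·7.6 + 0.333333·10.4 + 0.333333·8.5 = 8.83333.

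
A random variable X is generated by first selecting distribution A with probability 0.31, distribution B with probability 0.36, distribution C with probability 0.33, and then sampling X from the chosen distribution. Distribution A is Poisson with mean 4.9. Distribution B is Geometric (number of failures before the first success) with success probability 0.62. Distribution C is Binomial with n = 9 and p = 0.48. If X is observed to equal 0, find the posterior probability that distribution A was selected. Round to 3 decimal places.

Likelihoods P(X=0 | ·): A: 0.00744658; B: 0.62; C: 0.00277991.
Posterior ∝ prior × likelihood. Numerator for A: 0.31·0.00744658 = 0.00230844.
Normalizing constant: 0.31·0.00744658 + 0.36·0.62 + 0.33·0.00277991 = 0.226426.
P(A | observation) = 0.00230844 / 0.226426 = 0.0101951.

0.010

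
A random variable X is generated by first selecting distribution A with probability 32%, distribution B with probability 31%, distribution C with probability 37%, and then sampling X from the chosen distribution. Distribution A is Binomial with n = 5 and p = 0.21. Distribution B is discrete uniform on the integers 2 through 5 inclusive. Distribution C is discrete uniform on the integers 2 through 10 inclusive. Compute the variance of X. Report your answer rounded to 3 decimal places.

Per component, A: μ=1.05, E[X²]=1.932; B: μ=3.5, E[X²]=13.5; C: μ=6, E[X²]=42.6667.
E[X] = 0.32·1.05 + 0.31·3.5 + 0.37·6 = 3.641.
E[X²] = 0.32·1.932 + 0.31·13.5 + 0.37·42.6667 = 20.5899.
Var(X) = E[X²] − (E[X])² = 20.5899 − 13.2569 = 7.33303.

7.333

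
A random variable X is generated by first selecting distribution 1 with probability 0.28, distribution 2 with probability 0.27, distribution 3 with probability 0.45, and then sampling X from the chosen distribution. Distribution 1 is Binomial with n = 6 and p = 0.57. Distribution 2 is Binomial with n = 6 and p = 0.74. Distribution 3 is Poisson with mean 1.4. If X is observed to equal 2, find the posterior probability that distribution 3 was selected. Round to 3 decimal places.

Likelihoods P(X=2 | ·): 1: 0.166615; 2: 0.037536; 3: 0.241665.
Posterior ∝ prior × likelihood. Numerator for 3: 0.45·0.241665 = 0.108749.
Normalizing constant: 0.28·0.166615 + 0.27·0.037536 + 0.45·0.241665 = 0.165536.
P(3 | observation) = 0.108749 / 0.165536 = 0.656951.

0.657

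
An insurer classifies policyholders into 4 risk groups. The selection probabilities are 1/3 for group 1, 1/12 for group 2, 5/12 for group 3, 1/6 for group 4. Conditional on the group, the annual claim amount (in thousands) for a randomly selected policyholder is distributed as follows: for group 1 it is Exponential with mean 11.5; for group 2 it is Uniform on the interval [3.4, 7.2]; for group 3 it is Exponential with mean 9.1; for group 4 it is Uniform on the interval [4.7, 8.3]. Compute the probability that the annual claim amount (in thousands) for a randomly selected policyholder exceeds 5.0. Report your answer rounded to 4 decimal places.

0.6574

Conditional on each group, P(X > 5.0): 1: 0.647405; 2: 0.578947; 3: 0.577267; 4: 0.916667.
By total probability, P(X > 5.0) = 0.333333·0.647405 + 0.0833333·0.578947 + 0.416667·0.577267 + 0.166667·0.916667 = 0.657353.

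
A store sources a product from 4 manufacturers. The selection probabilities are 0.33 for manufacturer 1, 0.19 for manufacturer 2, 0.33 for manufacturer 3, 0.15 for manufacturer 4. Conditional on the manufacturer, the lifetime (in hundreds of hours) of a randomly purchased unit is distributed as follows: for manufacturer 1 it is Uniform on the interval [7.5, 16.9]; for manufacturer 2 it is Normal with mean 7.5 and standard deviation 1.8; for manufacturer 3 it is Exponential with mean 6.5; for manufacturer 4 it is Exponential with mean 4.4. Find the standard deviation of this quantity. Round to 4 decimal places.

Per component, 1: μ=12.2, E[X²]=156.203; 2: μ=7.5, E[X²]=59.49; 3: μ=6.5, E[X²]=84.5; 4: μ=4.4, E[X²]=38.72.
E[X] = 0.33·12.2 + 0.19·7.5 + 0.33·6.5 + 0.15·4.4 = 8.256.
E[X²] = 0.33·156.203 + 0.19·59.49 + 0.33·84.5 + 0.15·38.72 = 96.5432.
Var(X) = E[X²] − (E[X])² = 96.5432 − 68.1615 = 28.3817.
SD(X) = √28.3817 = 5.32744.

5.3274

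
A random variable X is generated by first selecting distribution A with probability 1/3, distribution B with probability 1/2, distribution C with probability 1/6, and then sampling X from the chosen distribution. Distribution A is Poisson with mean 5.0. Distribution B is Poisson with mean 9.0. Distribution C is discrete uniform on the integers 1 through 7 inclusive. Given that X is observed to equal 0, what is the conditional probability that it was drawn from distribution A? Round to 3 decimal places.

Likelihoods P(X=0 | ·): A: 0.00673795; B: 0.00012341; C: 0.
Posterior ∝ prior × likelihood. Numerator for A: 0.333333·0.00673795 = 0.00224598.
Normalizing constant: 0.333333·0.00673795 + 0.5·0.00012341 + 0.166667·0 = 0.00230769.
P(A | observation) = 0.00224598 / 0.00230769 = 0.973261.

0.973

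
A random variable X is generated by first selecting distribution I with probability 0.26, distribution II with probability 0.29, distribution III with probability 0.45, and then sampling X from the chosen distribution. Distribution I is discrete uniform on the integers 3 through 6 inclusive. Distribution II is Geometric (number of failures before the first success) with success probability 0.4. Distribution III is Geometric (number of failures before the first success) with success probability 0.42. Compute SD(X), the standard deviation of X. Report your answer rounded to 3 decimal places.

Per component, I: μ=4.5, E[X²]=21.5; II: μ=1.5, E[X²]=6; III: μ=1.38095, E[X²]=5.19501.
E[X] = 0.26·4.5 + 0.29·1.5 + 0.45·1.38095 = 2.22643.
E[X²] = 0.26·21.5 + 0.29·6 + 0.45·5.19501 = 9.66776.
Var(X) = E[X²] − (E[X])² = 9.66776 − 4.95698 = 4.71077.
SD(X) = √4.71077 = 2.17043.

2.170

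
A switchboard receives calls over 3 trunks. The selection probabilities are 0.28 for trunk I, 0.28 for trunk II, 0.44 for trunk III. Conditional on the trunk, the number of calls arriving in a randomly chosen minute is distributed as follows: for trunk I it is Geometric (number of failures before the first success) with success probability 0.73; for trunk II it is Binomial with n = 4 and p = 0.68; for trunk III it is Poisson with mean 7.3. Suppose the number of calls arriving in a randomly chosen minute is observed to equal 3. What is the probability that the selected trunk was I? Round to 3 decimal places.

Likelihoods P(X=3 | ·): I: 0.0143686; II: 0.402473; III: 0.0437993.
Posterior ∝ prior × likelihood. Numerator for I: 0.28·0.0143686 = 0.00402321.
Normalizing constant: 0.28·0.0143686 + 0.28·0.402473 + 0.44·0.0437993 = 0.135987.
P(I | observation) = 0.00402321 / 0.135987 = 0.0295851.

0.030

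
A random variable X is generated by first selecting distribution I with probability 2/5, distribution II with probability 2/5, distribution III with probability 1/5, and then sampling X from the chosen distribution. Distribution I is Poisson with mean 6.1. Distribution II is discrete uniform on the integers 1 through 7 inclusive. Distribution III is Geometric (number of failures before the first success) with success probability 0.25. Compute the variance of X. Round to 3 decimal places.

7.994

Per component, I: μ=6.1, E[X²]=43.31; II: μ=4, E[X²]=20; III: μ=3, E[X²]=21.
E[X] = 0.4·6.1 + 0.4·4 + 0.2·3 = 4.64.
E[X²] = 0.4·43.31 + 0.4·20 + 0.2·21 = 29.524.
Var(X) = E[X²] − (E[X])² = 29.524 − 21.5296 = 7.9944.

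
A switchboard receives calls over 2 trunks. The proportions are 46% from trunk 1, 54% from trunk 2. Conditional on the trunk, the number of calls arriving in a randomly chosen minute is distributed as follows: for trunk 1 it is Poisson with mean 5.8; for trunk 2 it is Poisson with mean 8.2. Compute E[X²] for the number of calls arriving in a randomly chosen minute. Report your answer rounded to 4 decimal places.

58.8800

For each component E[X²] = Var + (mean)², giving 1: 39.44; 2: 75.44.
Overall E[X²] = 0.46·39.44 + 0.54·75.44 = 58.88.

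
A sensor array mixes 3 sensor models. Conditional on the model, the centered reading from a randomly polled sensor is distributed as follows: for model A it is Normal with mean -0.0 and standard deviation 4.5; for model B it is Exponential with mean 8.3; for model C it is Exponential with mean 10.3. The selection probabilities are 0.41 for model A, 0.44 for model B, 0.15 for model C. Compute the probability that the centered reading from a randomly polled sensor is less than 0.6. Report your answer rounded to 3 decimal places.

Conditional on each model, P(X < 0.6): A: 0.553035; B: 0.0697381; C: 0.0565882.
By total probability, P(X < 0.6) = 0.41·0.553035 + 0.44·0.0697381 + 0.15·0.0565882 = 0.265917.

0.266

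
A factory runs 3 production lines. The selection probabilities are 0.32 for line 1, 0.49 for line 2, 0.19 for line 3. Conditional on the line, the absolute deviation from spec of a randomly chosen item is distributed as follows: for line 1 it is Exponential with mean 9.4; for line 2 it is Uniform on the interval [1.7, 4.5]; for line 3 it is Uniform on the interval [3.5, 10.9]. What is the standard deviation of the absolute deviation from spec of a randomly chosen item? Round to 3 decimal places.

Per component, 1: μ=9.4, E[X²]=176.72; 2: μ=3.1, E[X²]=10.2633; 3: μ=7.2, E[X²]=56.4033.
E[X] = 0.32·9.4 + 0.49·3.1 + 0.19·7.2 = 5.895.
E[X²] = 0.32·176.72 + 0.49·10.2633 + 0.19·56.4033 = 72.2961.
Var(X) = E[X²] − (E[X])² = 72.2961 − 34.751 = 37.545.
SD(X) = √37.545 = 6.1274.

6.127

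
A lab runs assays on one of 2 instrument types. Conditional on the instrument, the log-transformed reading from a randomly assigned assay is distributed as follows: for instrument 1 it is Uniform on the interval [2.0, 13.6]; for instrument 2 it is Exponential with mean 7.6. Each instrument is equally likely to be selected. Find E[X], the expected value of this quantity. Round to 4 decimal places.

Component means — 1: 7.8; 2: 7.6.
E[X] = 0.5·7.8 + 0.5·7.6 = 7.7.

7.7000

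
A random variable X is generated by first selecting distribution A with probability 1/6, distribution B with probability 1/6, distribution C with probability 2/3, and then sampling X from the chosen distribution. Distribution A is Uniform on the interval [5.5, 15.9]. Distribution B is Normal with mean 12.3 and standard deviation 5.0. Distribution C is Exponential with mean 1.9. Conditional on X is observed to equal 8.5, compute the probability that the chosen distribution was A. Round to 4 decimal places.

Likelihoods f(8.5 | ·): A: 0.0961538; B: 0.0597745; C: 0.00600275.
Posterior ∝ prior × likelihood. Numerator for A: 0.166667·0.0961538 = 0.0160256.
Normalizing constant: 0.166667·0.0961538 + 0.166667·0.0597745 + 0.666667·0.00600275 = 0.0299899.
P(A | observation) = 0.0160256 / 0.0299899 = 0.534368.

0.5344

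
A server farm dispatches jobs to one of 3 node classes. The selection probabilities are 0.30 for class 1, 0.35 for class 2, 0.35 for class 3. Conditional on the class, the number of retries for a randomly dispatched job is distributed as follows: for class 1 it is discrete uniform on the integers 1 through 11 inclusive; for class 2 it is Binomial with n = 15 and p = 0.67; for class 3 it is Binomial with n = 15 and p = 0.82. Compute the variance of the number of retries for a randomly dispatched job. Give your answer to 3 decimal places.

Per component, 1: μ=6, E[X²]=46; 2: μ=10.05, E[X²]=104.319; 3: μ=12.3, E[X²]=153.504.
E[X] = 0.3·6 + 0.35·10.05 + 0.35·12.3 = 9.6225.
E[X²] = 0.3·46 + 0.35·104.319 + 0.35·153.504 = 104.038.
Var(X) = E[X²] − (E[X])² = 104.038 − 92.5925 = 11.4455.

11.446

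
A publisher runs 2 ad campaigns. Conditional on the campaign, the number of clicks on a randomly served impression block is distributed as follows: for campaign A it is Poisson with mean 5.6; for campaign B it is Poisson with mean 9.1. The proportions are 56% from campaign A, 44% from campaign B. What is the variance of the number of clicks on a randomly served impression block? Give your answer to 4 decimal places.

10.1584

Per component, A: μ=5.6, E[X²]=36.96; B: μ=9.1, E[X²]=91.91.
E[X] = 0.56·5.6 + 0.44·9.1 = 7.14.
E[X²] = 0.56·36.96 + 0.44·91.91 = 61.138.
Var(X) = E[X²] − (E[X])² = 61.138 − 50.9796 = 10.1584.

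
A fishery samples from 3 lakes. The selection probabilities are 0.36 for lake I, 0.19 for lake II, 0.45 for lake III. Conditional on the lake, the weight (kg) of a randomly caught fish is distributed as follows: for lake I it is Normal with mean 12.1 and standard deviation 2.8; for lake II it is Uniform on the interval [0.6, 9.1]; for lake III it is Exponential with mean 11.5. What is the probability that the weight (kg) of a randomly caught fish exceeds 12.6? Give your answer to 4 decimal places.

0.3049

Conditional on each lake, P(X > 12.6): I: 0.429137; II: 0; III: 0.334322.
By total probability, P(X > 12.6) = 0.36·0.429137 + 0.19·0 + 0.45·0.334322 = 0.304934.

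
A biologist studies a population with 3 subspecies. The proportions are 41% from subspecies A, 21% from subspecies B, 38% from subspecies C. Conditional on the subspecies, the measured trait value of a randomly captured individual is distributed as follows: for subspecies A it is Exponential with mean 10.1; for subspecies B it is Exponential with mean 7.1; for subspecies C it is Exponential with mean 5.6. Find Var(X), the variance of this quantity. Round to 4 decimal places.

68.4364

Per component, A: μ=10.1, E[X²]=204.02; B: μ=7.1, E[X²]=100.82; C: μ=5.6, E[X²]=62.72.
E[X] = 0.41·10.1 + 0.21·7.1 + 0.38·5.6 = 7.76.
E[X²] = 0.41·204.02 + 0.21·100.82 + 0.38·62.72 = 128.654.
Var(X) = E[X²] − (E[X])² = 128.654 − 60.2176 = 68.4364.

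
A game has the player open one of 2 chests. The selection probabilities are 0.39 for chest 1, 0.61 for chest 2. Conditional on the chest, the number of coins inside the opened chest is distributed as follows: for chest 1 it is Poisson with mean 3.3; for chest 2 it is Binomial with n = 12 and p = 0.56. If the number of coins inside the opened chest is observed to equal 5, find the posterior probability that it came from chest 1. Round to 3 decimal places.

0.356

Likelihoods P(X=5 | ·): 1: 0.120286; 2: 0.139262.
Posterior ∝ prior × likelihood. Numerator for 1: 0.39·0.120286 = 0.0469117.
Normalizing constant: 0.39·0.120286 + 0.61·0.139262 = 0.131862.
P(1 | observation) = 0.0469117 / 0.131862 = 0.355764.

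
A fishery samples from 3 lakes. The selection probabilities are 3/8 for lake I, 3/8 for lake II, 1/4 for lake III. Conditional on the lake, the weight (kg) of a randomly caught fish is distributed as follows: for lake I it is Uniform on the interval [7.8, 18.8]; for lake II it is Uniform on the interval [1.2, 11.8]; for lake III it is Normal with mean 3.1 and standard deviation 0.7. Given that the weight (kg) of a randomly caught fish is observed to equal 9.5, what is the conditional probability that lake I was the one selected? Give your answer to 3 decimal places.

Likelihoods f(9.5 | ·): I: 0.0909091; II: 0.0943396; III: 4.0186e-19.
Posterior ∝ prior × likelihood. Numerator for I: 0.375·0.0909091 = 0.0340909.
Normalizing constant: 0.375·0.0909091 + 0.375·0.0943396 + 0.25·4.0186e-19 = 0.0694683.
P(I | observation) = 0.0340909 / 0.0694683 = 0.490741.

0.491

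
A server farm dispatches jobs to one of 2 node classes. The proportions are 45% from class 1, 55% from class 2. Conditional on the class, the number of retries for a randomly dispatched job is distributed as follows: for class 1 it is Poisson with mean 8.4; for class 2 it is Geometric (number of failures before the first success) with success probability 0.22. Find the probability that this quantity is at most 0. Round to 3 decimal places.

0.121

Conditional on each class, P(X ≤ 0): 1: 0.000224867; 2: 0.22.
By total probability, P(X ≤ 0) = 0.45·0.000224867 + 0.55·0.22 = 0.121101.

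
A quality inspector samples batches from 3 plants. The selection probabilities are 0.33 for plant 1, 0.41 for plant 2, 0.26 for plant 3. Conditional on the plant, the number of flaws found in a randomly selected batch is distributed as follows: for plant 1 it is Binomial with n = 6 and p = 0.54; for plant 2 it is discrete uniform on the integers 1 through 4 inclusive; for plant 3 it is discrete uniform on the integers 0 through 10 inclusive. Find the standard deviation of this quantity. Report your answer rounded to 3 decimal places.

Per component, 1: μ=3.24, E[X²]=11.988; 2: μ=2.5, E[X²]=7.5; 3: μ=5, E[X²]=35.
E[X] = 0.33·3.24 + 0.41·2.5 + 0.26·5 = 3.3942.
E[X²] = 0.33·11.988 + 0.41·7.5 + 0.26·35 = 16.131.
Var(X) = E[X²] − (E[X])² = 16.131 − 11.5206 = 4.61045.
SD(X) = √4.61045 = 2.14719.

2.147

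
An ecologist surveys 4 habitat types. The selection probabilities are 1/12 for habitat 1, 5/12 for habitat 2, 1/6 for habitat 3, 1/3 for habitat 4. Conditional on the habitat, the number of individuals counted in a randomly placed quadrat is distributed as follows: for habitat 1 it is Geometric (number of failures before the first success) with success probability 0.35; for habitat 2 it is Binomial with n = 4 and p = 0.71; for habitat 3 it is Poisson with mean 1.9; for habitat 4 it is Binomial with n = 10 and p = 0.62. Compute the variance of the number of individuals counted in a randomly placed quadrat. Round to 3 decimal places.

Per component, 1: μ=1.85714, E[X²]=8.7551; 2: μ=2.84, E[X²]=8.8892; 3: μ=1.9, E[X²]=5.51; 4: μ=6.2, E[X²]=40.796.
E[X] = 0.0833333·1.85714 + 0.416667·2.84 + 0.166667·1.9 + 0.333333·6.2 = 3.72143.
E[X²] = 0.0833333·8.7551 + 0.416667·8.8892 + 0.166667·5.51 + 0.333333·40.796 = 18.9504.
Var(X) = E[X²] − (E[X])² = 18.9504 − 13.849 = 5.10139.

5.101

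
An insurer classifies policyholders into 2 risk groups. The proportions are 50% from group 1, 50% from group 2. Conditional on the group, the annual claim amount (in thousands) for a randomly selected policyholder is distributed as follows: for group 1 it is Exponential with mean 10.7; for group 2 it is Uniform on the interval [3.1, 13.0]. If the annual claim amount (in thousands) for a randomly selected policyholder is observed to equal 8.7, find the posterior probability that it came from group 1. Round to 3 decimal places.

Likelihoods f(8.7 | ·): 1: 0.0414475; 2: 0.10101.
Posterior ∝ prior × likelihood. Numerator for 1: 0.5·0.0414475 = 0.0207237.
Normalizing constant: 0.5·0.0414475 + 0.5·0.10101 = 0.0712288.
P(1 | observation) = 0.0207237 / 0.0712288 = 0.290946.

0.291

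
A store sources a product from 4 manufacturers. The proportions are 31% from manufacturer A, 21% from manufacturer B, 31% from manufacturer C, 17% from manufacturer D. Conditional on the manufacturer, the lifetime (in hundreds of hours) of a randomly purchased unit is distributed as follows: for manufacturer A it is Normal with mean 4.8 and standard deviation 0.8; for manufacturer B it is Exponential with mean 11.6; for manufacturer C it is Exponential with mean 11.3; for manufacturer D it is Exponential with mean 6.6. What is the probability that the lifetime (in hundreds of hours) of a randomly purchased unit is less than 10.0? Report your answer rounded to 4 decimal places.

0.7460

Conditional on each manufacturer, P(X < 10.0): A: 1; B: 0.577713; C: 0.587268; D: 0.780225.
By total probability, P(X < 10.0) = 0.31·1 + 0.21·0.577713 + 0.31·0.587268 + 0.17·0.780225 = 0.746011.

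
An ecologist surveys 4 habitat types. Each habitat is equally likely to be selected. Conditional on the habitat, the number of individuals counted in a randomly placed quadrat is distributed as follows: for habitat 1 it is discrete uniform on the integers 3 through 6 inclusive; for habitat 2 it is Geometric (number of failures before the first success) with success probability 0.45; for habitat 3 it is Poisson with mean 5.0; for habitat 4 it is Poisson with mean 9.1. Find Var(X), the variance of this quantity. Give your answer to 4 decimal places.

Per component, 1: μ=4.5, E[X²]=21.5; 2: μ=1.22222, E[X²]=4.20988; 3: μ=5, E[X²]=30; 4: μ=9.1, E[X²]=91.91.
E[X] = 0.25·4.5 + 0.25·1.22222 + 0.25·5 + 0.25·9.1 = 4.95556.
E[X²] = 0.25·21.5 + 0.25·4.20988 + 0.25·30 + 0.25·91.91 = 36.905.
Var(X) = E[X²] − (E[X])² = 36.905 − 24.5575 = 12.3474.

12.3474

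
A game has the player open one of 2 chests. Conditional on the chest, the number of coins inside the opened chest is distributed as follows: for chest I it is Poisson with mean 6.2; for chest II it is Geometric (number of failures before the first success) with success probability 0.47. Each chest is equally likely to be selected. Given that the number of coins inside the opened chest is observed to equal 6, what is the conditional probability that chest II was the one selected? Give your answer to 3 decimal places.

0.061

Likelihoods P(X=6 | ·): I: 0.1601; II: 0.0104172.
Posterior ∝ prior × likelihood. Numerator for II: 0.5·0.0104172 = 0.00520862.
Normalizing constant: 0.5·0.1601 + 0.5·0.0104172 = 0.0852587.
P(II | observation) = 0.00520862 / 0.0852587 = 0.061092.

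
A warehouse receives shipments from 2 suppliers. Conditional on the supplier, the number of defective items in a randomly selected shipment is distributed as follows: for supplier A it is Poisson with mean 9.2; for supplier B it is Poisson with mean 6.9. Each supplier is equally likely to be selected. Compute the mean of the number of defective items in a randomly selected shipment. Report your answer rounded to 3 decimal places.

Component means — A: 9.2; B: 6.9.
E[X] = 0.5·9.2 + 0.5·6.9 = 8.05.

8.050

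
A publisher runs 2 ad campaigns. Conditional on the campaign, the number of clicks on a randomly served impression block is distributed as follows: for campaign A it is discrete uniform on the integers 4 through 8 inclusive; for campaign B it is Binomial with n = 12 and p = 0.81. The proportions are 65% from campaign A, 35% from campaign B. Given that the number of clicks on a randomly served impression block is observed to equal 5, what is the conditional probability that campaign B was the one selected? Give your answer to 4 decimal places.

Likelihoods P(X=5 | ·): A: 0.2; B: 0.00246846.
Posterior ∝ prior × likelihood. Numerator for B: 0.35·0.00246846 = 0.00086396.
Normalizing constant: 0.65·0.2 + 0.35·0.00246846 = 0.130864.
P(B | observation) = 0.00086396 / 0.130864 = 0.00660197.

0.0066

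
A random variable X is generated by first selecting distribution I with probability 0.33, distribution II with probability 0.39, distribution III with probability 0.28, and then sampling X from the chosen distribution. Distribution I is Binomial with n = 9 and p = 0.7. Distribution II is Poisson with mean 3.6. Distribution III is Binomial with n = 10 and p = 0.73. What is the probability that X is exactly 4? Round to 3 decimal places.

0.105

Conditional on each component, P(X = 4): I: 0.0735138; II: 0.191222; III: 0.0231043.
By total probability, P(X = 4) = 0.33·0.0735138 + 0.39·0.191222 + 0.28·0.0231043 = 0.105305.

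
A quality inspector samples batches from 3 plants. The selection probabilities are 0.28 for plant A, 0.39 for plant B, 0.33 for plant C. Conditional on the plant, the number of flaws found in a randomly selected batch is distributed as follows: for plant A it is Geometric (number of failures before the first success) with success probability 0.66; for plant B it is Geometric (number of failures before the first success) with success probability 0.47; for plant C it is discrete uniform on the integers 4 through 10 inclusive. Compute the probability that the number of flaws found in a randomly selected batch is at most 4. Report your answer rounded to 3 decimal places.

0.700

Conditional on each plant, P(X ≤ 4): A: 0.995456; B: 0.95818; C: 0.142857.
By total probability, P(X ≤ 4) = 0.28·0.995456 + 0.39·0.95818 + 0.33·0.142857 = 0.699561.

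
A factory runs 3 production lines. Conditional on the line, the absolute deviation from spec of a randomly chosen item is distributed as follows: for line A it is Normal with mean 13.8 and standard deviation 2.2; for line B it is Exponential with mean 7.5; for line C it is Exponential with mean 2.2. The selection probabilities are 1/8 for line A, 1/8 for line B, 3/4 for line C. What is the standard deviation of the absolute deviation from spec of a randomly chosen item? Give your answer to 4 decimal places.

Per component, A: μ=13.8, E[X²]=195.28; B: μ=7.5, E[X²]=112.5; C: μ=2.2, E[X²]=9.68.
E[X] = 0.125·13.8 + 0.125·7.5 + 0.75·2.2 = 4.3125.
E[X²] = 0.125·195.28 + 0.125·112.5 + 0.75·9.68 = 45.7325.
Var(X) = E[X²] − (E[X])² = 45.7325 − 18.5977 = 27.1348.
SD(X) = √27.1348 = 5.20911.

5.2091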